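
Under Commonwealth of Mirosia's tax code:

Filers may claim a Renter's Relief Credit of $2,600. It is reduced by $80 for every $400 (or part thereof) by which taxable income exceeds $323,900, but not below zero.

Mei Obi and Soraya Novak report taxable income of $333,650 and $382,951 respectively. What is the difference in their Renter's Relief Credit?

Mei ($333,650): Renter's Relief Credit: income exceeds $323,900 by $9,750, which is 25 full-or-partial $400 increments; reduction = 25 × $80 = $2,000, leaving $600.
Soraya ($382,951): Renter's Relief Credit: income exceeds $323,900 by $59,051 → 148 increments × $80 = $11,840 ≥ base, so the credit is $0.
Difference: |$600 − $0| = $600.

$600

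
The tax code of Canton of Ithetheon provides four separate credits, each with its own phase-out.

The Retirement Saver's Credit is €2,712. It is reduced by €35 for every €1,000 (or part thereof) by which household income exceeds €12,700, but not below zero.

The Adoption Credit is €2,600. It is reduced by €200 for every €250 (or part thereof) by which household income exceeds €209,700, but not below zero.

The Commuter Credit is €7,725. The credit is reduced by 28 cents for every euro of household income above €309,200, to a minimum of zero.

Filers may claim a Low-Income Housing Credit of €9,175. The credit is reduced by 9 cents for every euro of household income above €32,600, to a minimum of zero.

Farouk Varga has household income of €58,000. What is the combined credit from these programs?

Retirement Saver's Credit: income exceeds €12,700 by €45,300, which is 46 full-or-partial €1,000 increments; reduction = 46 × €35 = €1,610, leaving €1,102.
Adoption Credit: €58,000 is at or below the €209,700 threshold, so the full €2,600 applies.
Commuter Credit: €58,000 is at or below the €309,200 threshold, so the full €7,725 applies.
Low-Income Housing Credit: 9% of the €25,400 excess over €32,600 is €2,286; credit = €9,175 − €2,286 = €6,889.
Total: €1,102 + €2,600 + €7,725 + €6,889 = €18,316.

€18,316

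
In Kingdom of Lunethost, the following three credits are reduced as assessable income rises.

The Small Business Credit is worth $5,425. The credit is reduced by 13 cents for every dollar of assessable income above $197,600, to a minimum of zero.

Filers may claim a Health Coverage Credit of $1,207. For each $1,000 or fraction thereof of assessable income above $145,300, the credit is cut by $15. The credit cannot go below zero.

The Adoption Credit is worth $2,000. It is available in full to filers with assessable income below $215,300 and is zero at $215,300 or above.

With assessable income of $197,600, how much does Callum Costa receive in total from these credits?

Small Business Credit: $197,600 is at or below the $197,600 threshold, so the full $5,425 applies.
Health Coverage Credit: income exceeds $145,300 by $52,300, which is 53 full-or-partial $1,000 increments; reduction = 53 × $15 = $795, leaving $412.
Adoption Credit: $197,600 is below the $215,300 cutoff, so the full $2,000 applies.
Total: $5,425 + $412 + $2,000 = $7,837.

$7,837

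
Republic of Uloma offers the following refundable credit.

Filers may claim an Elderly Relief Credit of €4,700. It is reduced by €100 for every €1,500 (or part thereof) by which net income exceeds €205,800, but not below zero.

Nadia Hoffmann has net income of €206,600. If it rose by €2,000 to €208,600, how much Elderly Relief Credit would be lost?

€100

At €206,600 — income exceeds €205,800 by €800, which is 1 full-or-partial €1,500 increment; reduction = 1 × €100 = €100, leaving €4,600.
At €208,600 — income exceeds €205,800 by €2,800, which is 2 full-or-partial €1,500 increments; reduction = 2 × €100 = €200, leaving €4,500.
Lost: €4,600 − €4,500 = €100.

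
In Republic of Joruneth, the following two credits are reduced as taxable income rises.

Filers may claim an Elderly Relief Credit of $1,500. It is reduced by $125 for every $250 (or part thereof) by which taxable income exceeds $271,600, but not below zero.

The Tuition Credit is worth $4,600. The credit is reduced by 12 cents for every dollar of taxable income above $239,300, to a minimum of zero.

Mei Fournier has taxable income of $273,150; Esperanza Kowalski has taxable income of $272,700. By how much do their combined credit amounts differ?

$304

Mei ($273,150): Elderly Relief Credit: income exceeds $271,600 by $1,550, which is 7 full-or-partial $250 increments; reduction = 7 × $125 = $875, leaving $625. Tuition Credit: 12% of the $33,850 excess over $239,300 is $4,062; credit = $4,600 − $4,062 = $538. total $625 + $538 = $1,163
Esperanza ($272,700): Elderly Relief Credit: income exceeds $271,600 by $1,100, which is 5 full-or-partial $250 increments; reduction = 5 × $125 = $625, leaving $875. Tuition Credit: 12% of the $33,400 excess over $239,300 is $4,008; credit = $4,600 − $4,008 = $592. total $875 + $592 = $1,467
Difference: |$1,163 − $1,467| = $304.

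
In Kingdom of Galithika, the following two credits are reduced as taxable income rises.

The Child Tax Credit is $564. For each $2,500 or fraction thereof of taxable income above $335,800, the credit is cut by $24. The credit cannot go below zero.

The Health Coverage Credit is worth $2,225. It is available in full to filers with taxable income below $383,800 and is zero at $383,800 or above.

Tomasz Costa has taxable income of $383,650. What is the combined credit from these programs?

$2,309

Child Tax Credit: income exceeds $335,800 by $47,850, which is 20 full-or-partial $2,500 increments; reduction = 20 × $24 = $480, leaving $84.
Health Coverage Credit: $383,650 is below the $383,800 cutoff, so the full $2,225 applies.
Total: $84 + $2,225 = $2,309.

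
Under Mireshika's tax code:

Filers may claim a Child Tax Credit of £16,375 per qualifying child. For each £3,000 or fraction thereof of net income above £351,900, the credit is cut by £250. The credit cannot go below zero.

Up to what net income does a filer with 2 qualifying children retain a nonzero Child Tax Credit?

£741,900

Full credit = 2 × £16,375 = £32,750.
After 130 increments the reduction is 130 × £250 = £32,500, leaving £250; one more increment wipes it out. Increment 130 ends at excess 130 × £3,000 = £390,000, so the highest qualifying income is £351,900 + £390,000 = £741,900.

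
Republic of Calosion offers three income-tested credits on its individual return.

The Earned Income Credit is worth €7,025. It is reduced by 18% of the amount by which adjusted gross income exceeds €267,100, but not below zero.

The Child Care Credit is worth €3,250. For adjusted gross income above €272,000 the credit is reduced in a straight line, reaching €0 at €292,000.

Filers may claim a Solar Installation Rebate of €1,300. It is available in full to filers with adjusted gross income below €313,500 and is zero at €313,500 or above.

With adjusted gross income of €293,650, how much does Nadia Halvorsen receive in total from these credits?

€3,546

Earned Income Credit: 18% of the €26,550 excess over €267,100 is €4,779; credit = €7,025 − €4,779 = €2,246.
Child Care Credit: €293,650 is at or above €292,000, so the credit is €0.
Solar Installation Rebate: €293,650 is below the €313,500 cutoff, so the full €1,300 applies.
Total: €2,246 + €0 + €1,300 = €3,546.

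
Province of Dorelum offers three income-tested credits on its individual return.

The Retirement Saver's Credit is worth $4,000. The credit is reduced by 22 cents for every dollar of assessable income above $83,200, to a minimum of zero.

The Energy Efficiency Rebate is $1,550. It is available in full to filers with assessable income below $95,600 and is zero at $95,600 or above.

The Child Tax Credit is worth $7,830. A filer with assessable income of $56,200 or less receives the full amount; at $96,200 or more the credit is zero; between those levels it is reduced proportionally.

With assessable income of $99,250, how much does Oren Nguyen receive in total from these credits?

$469

Retirement Saver's Credit: 22% of the $16,050 excess over $83,200 is $3,531; credit = $4,000 − $3,531 = $469.
Energy Efficiency Rebate: $99,250 meets or exceeds the $95,600 cutoff, so the credit is $0.
Child Tax Credit: $99,250 is at or above $96,200, so the credit is $0.
Total: $469 + $0 + $0 = $469.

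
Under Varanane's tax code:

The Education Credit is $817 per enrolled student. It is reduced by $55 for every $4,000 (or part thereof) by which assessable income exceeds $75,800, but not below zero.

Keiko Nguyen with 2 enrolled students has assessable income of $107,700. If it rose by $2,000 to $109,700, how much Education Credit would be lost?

$55

At $107,700 — base = 2 × $817 = $1,634. income exceeds $75,800 by $31,900, which is 8 full-or-partial $4,000 increments; reduction = 8 × $55 = $440, leaving $1,194.
At $109,700 — base = 2 × $817 = $1,634. income exceeds $75,800 by $33,900, which is 9 full-or-partial $4,000 increments; reduction = 9 × $55 = $495, leaving $1,139.
Lost: $1,194 − $1,139 = $55.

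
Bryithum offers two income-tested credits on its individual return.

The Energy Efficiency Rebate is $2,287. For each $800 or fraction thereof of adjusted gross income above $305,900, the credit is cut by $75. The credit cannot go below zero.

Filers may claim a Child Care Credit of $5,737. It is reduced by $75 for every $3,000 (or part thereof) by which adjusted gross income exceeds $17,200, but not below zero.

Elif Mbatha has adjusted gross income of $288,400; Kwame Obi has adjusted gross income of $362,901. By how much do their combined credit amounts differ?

$2,287

Elif ($288,400): Energy Efficiency Rebate: $288,400 is at or below the $305,900 threshold, so the full $2,287 applies. Child Care Credit: income exceeds $17,200 by $271,200 → 91 increments × $75 = $6,825 ≥ base, so the credit is $0. total $2,287 + $0 = $2,287
Kwame ($362,901): Energy Efficiency Rebate: income exceeds $305,900 by $57,001 → 72 increments × $75 = $5,400 ≥ base, so the credit is $0. Child Care Credit: income exceeds $17,200 by $345,701 → 116 increments × $75 = $8,700 ≥ base, so the credit is $0. total $0 + $0 = $0
Difference: |$2,287 − $0| = $2,287.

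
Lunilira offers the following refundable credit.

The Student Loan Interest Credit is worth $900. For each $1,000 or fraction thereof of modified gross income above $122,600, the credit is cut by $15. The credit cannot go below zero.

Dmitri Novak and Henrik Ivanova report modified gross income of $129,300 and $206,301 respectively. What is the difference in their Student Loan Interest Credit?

$795

Dmitri ($129,300): Student Loan Interest Credit: income exceeds $122,600 by $6,700, which is 7 full-or-partial $1,000 increments; reduction = 7 × $15 = $105, leaving $795.
Henrik ($206,301): Student Loan Interest Credit: income exceeds $122,600 by $83,701 → 84 increments × $15 = $1,260 ≥ base, so the credit is $0.
Difference: |$795 − $0| = $795.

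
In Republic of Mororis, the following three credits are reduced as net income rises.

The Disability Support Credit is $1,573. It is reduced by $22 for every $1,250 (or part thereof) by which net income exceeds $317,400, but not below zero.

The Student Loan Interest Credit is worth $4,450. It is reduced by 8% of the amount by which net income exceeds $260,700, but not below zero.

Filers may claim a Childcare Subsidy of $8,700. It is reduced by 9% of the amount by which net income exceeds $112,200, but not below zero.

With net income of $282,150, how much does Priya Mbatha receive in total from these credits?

$4,307

Disability Support Credit: $282,150 is at or below the $317,400 threshold, so the full $1,573 applies.
Student Loan Interest Credit: 8% of the $21,450 excess over $260,700 is $1,716; credit = $4,450 − $1,716 = $2,734.
Childcare Subsidy: 9% of the $169,950 excess over $112,200 is $15,295.50 ≥ base, so the credit is $0.
Total: $1,573 + $2,734 + $0 = $4,307.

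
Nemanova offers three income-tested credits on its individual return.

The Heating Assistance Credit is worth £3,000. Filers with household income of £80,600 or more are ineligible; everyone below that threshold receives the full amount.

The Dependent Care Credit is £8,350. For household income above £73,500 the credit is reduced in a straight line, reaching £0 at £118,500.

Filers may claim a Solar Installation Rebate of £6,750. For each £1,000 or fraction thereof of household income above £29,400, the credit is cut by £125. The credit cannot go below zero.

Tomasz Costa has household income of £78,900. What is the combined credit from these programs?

£10,848

Heating Assistance Credit: £78,900 is below the £80,600 cutoff, so the full £3,000 applies.
Dependent Care Credit: £78,900 is £5,400 into a £45,000 phase-out range, leaving 39,600/45,000 of the credit: £8,350 × 39,600/45,000 = £7,348.
Solar Installation Rebate: income exceeds £29,400 by £49,500, which is 50 full-or-partial £1,000 increments; reduction = 50 × £125 = £6,250, leaving £500.
Total: £3,000 + £7,348 + £500 = £10,848.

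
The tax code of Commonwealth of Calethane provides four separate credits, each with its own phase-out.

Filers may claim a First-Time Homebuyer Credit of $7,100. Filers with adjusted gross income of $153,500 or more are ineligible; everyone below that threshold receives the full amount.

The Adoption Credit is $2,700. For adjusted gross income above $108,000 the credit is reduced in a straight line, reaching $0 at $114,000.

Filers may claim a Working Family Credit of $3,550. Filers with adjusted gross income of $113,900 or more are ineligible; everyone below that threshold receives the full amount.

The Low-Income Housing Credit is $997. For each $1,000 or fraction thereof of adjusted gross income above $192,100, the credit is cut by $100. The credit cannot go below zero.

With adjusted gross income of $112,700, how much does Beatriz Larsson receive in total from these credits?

First-Time Homebuyer Credit: $112,700 is below the $153,500 cutoff, so the full $7,100 applies.
Adoption Credit: $112,700 is $4,700 into a $6,000 phase-out range, leaving 1,300/6,000 of the credit: $2,700 × 1,300/6,000 = $585.
Working Family Credit: $112,700 is below the $113,900 cutoff, so the full $3,550 applies.
Low-Income Housing Credit: $112,700 is at or below the $192,100 threshold, so the full $997 applies.
Total: $7,100 + $585 + $3,550 + $997 = $12,232.

$12,232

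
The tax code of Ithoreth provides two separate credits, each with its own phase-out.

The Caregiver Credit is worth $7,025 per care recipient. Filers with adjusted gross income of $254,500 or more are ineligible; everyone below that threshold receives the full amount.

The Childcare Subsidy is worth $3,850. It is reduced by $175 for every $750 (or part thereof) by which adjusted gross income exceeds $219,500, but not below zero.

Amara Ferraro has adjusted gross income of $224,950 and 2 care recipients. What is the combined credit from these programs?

Caregiver Credit: base = 2 × $7,025 = $14,050. $224,950 is below the $254,500 cutoff, so the full $14,050 applies.
Childcare Subsidy: income exceeds $219,500 by $5,450, which is 8 full-or-partial $750 increments; reduction = 8 × $175 = $1,400, leaving $2,450.
Total: $14,050 + $2,450 = $16,500.

$16,500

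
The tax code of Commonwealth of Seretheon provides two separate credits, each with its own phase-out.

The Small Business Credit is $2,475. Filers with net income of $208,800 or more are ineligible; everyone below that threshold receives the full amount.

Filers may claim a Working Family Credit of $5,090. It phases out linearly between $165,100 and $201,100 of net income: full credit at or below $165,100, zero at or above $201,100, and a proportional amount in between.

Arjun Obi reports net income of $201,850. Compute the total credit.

$2,475

Small Business Credit: $201,850 is below the $208,800 cutoff, so the full $2,475 applies.
Working Family Credit: $201,850 is at or above $201,100, so the credit is $0.
Total: $2,475 + $0 = $2,475.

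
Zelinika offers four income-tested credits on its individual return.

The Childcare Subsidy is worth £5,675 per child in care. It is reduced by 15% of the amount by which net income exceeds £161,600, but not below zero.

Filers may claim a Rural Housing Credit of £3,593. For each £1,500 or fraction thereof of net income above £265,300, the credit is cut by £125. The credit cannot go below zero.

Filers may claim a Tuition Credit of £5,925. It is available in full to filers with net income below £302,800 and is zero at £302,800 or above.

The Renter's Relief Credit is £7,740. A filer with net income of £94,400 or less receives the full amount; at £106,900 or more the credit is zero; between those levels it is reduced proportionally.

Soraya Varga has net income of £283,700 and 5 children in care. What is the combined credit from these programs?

Childcare Subsidy: base = 5 × £5,675 = £28,375. 15% of the £122,100 excess over £161,600 is £18,315; credit = £28,375 − £18,315 = £10,060.
Rural Housing Credit: income exceeds £265,300 by £18,400, which is 13 full-or-partial £1,500 increments; reduction = 13 × £125 = £1,625, leaving £1,968.
Tuition Credit: £283,700 is below the £302,800 cutoff, so the full £5,925 applies.
Renter's Relief Credit: £283,700 is at or above £106,900, so the credit is £0.
Total: £10,060 + £1,968 + £5,925 + £0 = £17,953.

£17,953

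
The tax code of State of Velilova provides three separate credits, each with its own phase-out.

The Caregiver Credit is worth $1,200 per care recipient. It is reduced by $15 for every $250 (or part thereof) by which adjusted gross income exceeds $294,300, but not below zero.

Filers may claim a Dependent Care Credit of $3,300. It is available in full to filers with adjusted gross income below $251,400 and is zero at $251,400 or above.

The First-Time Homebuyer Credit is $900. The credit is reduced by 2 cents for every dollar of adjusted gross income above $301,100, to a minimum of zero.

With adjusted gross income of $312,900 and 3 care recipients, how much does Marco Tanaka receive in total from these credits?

Caregiver Credit: base = 3 × $1,200 = $3,600. income exceeds $294,300 by $18,600, which is 75 full-or-partial $250 increments; reduction = 75 × $15 = $1,125, leaving $2,475.
Dependent Care Credit: $312,900 meets or exceeds the $251,400 cutoff, so the credit is $0.
First-Time Homebuyer Credit: 2% of the $11,800 excess over $301,100 is $236; credit = $900 − $236 = $664.
Total: $2,475 + $0 + $664 = $3,139.

$3,139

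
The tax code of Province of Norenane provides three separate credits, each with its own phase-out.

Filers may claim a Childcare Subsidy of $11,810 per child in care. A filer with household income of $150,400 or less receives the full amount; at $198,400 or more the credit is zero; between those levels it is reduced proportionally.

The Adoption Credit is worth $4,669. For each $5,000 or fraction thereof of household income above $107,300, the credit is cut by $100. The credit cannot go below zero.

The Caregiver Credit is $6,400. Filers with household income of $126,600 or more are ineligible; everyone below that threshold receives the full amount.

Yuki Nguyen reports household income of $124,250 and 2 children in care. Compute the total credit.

$34,289

Childcare Subsidy: base = 2 × $11,810 = $23,620. $124,250 is at or below the $150,400 threshold, so the full $23,620 applies.
Adoption Credit: income exceeds $107,300 by $16,950, which is 4 full-or-partial $5,000 increments; reduction = 4 × $100 = $400, leaving $4,269.
Caregiver Credit: $124,250 is below the $126,600 cutoff, so the full $6,400 applies.
Total: $23,620 + $4,269 + $6,400 = $34,289.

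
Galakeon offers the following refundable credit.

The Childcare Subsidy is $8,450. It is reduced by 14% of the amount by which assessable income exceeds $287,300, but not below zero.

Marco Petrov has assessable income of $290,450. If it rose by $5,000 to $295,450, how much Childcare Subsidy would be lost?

$700

At $290,450 — 14% of the $3,150 excess over $287,300 is $441; credit = $8,450 − $441 = $8,009.
At $295,450 — 14% of the $8,150 excess over $287,300 is $1,141; credit = $8,450 − $1,141 = $7,309.
Lost: $8,009 − $7,309 = $700.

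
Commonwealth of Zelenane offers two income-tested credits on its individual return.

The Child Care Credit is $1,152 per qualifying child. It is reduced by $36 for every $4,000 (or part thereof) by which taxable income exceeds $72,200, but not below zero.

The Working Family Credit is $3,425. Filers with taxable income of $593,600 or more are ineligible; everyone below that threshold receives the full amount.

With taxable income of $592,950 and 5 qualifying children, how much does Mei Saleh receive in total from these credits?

$4,469

Child Care Credit: base = 5 × $1,152 = $5,760. income exceeds $72,200 by $520,750, which is 131 full-or-partial $4,000 increments; reduction = 131 × $36 = $4,716, leaving $1,044.
Working Family Credit: $592,950 is below the $593,600 cutoff, so the full $3,425 applies.
Total: $1,044 + $3,425 = $4,469.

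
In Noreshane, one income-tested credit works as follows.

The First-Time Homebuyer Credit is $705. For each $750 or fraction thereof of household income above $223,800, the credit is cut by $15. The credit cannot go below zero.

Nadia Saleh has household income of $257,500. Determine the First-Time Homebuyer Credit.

First-Time Homebuyer Credit: income exceeds $223,800 by $33,700, which is 45 full-or-partial $750 increments; reduction = 45 × $15 = $675, leaving $30.

$30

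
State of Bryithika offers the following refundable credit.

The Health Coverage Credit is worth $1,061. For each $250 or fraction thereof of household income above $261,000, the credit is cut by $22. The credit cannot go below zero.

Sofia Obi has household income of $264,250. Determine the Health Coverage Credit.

$775

Health Coverage Credit: income exceeds $261,000 by $3,250, which is 13 full-or-partial $250 increments; reduction = 13 × $22 = $286, leaving $775.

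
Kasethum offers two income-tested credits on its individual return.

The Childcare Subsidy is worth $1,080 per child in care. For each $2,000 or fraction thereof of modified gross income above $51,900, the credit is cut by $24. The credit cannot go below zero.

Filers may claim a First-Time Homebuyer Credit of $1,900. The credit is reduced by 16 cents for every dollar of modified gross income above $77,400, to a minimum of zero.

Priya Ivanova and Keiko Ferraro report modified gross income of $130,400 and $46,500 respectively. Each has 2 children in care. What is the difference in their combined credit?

Priya ($130,400): Childcare Subsidy: base = 2 × $1,080 = $2,160. income exceeds $51,900 by $78,500, which is 40 full-or-partial $2,000 increments; reduction = 40 × $24 = $960, leaving $1,200. First-Time Homebuyer Credit: 16% of the $53,000 excess over $77,400 is $8,480 ≥ base, so the credit is $0. total $1,200 + $0 = $1,200
Keiko ($46,500): Childcare Subsidy: base = 2 × $1,080 = $2,160. $46,500 is at or below the $51,900 threshold, so the full $2,160 applies. First-Time Homebuyer Credit: $46,500 is at or below the $77,400 threshold, so the full $1,900 applies. total $2,160 + $1,900 = $4,060
Difference: |$1,200 − $4,060| = $2,860.

$2,860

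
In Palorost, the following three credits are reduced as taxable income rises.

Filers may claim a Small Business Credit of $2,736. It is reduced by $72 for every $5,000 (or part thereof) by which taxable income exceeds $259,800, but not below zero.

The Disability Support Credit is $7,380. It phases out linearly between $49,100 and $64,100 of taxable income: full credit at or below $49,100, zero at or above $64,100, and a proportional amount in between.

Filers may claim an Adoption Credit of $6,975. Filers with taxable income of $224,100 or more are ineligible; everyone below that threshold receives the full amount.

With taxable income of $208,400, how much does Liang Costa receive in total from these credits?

Small Business Credit: $208,400 is at or below the $259,800 threshold, so the full $2,736 applies.
Disability Support Credit: $208,400 is at or above $64,100, so the credit is $0.
Adoption Credit: $208,400 is below the $224,100 cutoff, so the full $6,975 applies.
Total: $2,736 + $0 + $6,975 = $9,711.

$9,711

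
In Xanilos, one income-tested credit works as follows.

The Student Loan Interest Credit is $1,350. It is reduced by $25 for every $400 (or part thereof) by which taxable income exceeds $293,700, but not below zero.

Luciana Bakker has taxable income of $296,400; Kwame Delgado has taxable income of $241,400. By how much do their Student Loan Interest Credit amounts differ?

Luciana ($296,400): Student Loan Interest Credit: income exceeds $293,700 by $2,700, which is 7 full-or-partial $400 increments; reduction = 7 × $25 = $175, leaving $1,175.
Kwame ($241,400): Student Loan Interest Credit: $241,400 is at or below the $293,700 threshold, so the full $1,350 applies.
Difference: |$1,175 − $1,350| = $175.

$175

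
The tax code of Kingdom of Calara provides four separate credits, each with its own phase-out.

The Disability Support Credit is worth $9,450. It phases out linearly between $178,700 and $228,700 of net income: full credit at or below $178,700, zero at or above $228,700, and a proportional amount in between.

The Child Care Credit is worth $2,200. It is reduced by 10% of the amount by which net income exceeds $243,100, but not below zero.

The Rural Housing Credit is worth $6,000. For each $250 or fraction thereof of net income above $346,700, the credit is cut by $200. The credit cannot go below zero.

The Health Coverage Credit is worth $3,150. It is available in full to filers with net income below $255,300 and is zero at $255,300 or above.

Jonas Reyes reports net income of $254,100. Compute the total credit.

Disability Support Credit: $254,100 is at or above $228,700, so the credit is $0.
Child Care Credit: 10% of the $11,000 excess over $243,100 is $1,100; credit = $2,200 − $1,100 = $1,100.
Rural Housing Credit: $254,100 is at or below the $346,700 threshold, so the full $6,000 applies.
Health Coverage Credit: $254,100 is below the $255,300 cutoff, so the full $3,150 applies.
Total: $0 + $1,100 + $6,000 + $3,150 = $10,250.

$10,250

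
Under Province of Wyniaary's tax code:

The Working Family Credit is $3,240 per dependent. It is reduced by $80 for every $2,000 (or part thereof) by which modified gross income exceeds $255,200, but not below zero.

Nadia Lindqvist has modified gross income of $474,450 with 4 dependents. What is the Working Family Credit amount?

$4,160

Working Family Credit: base = 4 × $3,240 = $12,960. income exceeds $255,200 by $219,250, which is 110 full-or-partial $2,000 increments; reduction = 110 × $80 = $8,800, leaving $4,160.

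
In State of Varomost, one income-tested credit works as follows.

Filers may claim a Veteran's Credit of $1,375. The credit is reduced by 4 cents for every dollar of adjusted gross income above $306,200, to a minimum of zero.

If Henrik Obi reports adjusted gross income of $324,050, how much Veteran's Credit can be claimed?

$661

Veteran's Credit: 4% of the $17,850 excess over $306,200 is $714; credit = $1,375 − $714 = $661.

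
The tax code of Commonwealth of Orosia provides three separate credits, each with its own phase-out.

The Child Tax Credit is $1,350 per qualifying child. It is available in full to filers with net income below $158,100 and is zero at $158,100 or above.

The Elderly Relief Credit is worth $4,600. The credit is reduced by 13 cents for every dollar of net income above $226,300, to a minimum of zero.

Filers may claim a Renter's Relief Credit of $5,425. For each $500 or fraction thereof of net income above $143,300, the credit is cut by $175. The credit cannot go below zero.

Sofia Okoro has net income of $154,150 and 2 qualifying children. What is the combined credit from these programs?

$8,875

Child Tax Credit: base = 2 × $1,350 = $2,700. $154,150 is below the $158,100 cutoff, so the full $2,700 applies.
Elderly Relief Credit: $154,150 is at or below the $226,300 threshold, so the full $4,600 applies.
Renter's Relief Credit: income exceeds $143,300 by $10,850, which is 22 full-or-partial $500 increments; reduction = 22 × $175 = $3,850, leaving $1,575.
Total: $2,700 + $4,600 + $1,575 = $8,875.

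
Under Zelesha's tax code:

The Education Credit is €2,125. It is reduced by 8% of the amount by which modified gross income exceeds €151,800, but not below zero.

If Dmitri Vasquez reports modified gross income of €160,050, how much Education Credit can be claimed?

Education Credit: 8% of the €8,250 excess over €151,800 is €660; credit = €2,125 − €660 = €1,465.

€1,465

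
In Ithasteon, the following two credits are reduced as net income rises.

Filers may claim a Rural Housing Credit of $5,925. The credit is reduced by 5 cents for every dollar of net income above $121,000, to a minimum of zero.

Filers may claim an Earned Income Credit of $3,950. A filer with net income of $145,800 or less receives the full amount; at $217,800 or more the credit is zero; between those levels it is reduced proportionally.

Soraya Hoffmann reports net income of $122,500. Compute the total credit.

$9,800

Rural Housing Credit: 5% of the $1,500 excess over $121,000 is $75; credit = $5,925 − $75 = $5,850.
Earned Income Credit: $122,500 is at or below the $145,800 threshold, so the full $3,950 applies.
Total: $5,850 + $3,950 = $9,800.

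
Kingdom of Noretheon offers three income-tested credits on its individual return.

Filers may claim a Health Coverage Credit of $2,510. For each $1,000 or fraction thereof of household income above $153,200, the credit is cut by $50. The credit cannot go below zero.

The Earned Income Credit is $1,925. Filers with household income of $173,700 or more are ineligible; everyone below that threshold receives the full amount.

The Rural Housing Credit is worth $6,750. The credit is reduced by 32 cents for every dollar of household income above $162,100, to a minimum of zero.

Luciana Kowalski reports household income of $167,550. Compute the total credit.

Health Coverage Credit: income exceeds $153,200 by $14,350, which is 15 full-or-partial $1,000 increments; reduction = 15 × $50 = $750, leaving $1,760.
Earned Income Credit: $167,550 is below the $173,700 cutoff, so the full $1,925 applies.
Rural Housing Credit: 32% of the $5,450 excess over $162,100 is $1,744; credit = $6,750 − $1,744 = $5,006.
Total: $1,760 + $1,925 + $5,006 = $8,691.

$8,691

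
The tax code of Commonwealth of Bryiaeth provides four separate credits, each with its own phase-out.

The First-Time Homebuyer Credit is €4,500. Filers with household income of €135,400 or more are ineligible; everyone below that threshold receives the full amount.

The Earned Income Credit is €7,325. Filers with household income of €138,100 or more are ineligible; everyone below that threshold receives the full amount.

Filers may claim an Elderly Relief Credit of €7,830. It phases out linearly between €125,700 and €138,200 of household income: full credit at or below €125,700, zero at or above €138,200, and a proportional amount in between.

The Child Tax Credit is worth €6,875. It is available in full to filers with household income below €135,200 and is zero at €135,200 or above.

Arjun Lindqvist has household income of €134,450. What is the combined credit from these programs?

First-Time Homebuyer Credit: €134,450 is below the €135,400 cutoff, so the full €4,500 applies.
Earned Income Credit: €134,450 is below the €138,100 cutoff, so the full €7,325 applies.
Elderly Relief Credit: €134,450 is €8,750 into a €12,500 phase-out range, leaving 3,750/12,500 of the credit: €7,830 × 3,750/12,500 = €2,349.
Child Tax Credit: €134,450 is below the €135,200 cutoff, so the full €6,875 applies.
Total: €4,500 + €7,325 + €2,349 + €6,875 = €21,049.

€21,049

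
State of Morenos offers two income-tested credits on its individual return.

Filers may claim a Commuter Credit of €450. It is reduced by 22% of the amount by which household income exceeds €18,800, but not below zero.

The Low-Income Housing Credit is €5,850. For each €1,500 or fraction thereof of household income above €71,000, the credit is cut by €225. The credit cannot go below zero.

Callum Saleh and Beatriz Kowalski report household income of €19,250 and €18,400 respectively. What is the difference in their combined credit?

Callum (€19,250): Commuter Credit: 22% of the €450 excess over €18,800 is €99; credit = €450 − €99 = €351. Low-Income Housing Credit: €19,250 is at or below the €71,000 threshold, so the full €5,850 applies. total €351 + €5,850 = €6,201
Beatriz (€18,400): Commuter Credit: €18,400 is at or below the €18,800 threshold, so the full €450 applies. Low-Income Housing Credit: €18,400 is at or below the €71,000 threshold, so the full €5,850 applies. total €450 + €5,850 = €6,300
Difference: |€6,201 − €6,300| = €99.

€99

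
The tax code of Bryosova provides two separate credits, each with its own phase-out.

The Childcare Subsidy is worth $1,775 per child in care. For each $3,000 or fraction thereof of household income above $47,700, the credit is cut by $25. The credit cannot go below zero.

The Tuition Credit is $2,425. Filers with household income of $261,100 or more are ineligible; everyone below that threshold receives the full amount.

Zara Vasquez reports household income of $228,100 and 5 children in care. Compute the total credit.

Childcare Subsidy: base = 5 × $1,775 = $8,875. income exceeds $47,700 by $180,400, which is 61 full-or-partial $3,000 increments; reduction = 61 × $25 = $1,525, leaving $7,350.
Tuition Credit: $228,100 is below the $261,100 cutoff, so the full $2,425 applies.
Total: $7,350 + $2,425 = $9,775.

$9,775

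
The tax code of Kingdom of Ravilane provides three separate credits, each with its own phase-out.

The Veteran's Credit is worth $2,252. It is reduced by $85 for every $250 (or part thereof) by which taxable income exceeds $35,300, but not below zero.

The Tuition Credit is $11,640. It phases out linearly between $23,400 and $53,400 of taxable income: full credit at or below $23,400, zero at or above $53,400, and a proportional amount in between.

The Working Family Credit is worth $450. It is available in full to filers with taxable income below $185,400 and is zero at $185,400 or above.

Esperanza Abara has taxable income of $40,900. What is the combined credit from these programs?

Veteran's Credit: income exceeds $35,300 by $5,600, which is 23 full-or-partial $250 increments; reduction = 23 × $85 = $1,955, leaving $297.
Tuition Credit: $40,900 is $17,500 into a $30,000 phase-out range, leaving 12,500/30,000 of the credit: $11,640 × 12,500/30,000 = $4,850.
Working Family Credit: $40,900 is below the $185,400 cutoff, so the full $450 applies.
Total: $297 + $4,850 + $450 = $5,597.

$5,597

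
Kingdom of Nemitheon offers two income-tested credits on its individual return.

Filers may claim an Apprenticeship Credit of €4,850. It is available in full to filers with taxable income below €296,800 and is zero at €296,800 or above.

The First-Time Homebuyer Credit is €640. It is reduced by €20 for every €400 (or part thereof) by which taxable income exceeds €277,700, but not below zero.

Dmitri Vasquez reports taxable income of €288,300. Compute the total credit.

Apprenticeship Credit: €288,300 is below the €296,800 cutoff, so the full €4,850 applies.
First-Time Homebuyer Credit: income exceeds €277,700 by €10,600, which is 27 full-or-partial €400 increments; reduction = 27 × €20 = €540, leaving €100.
Total: €4,850 + €100 = €4,950.

€4,950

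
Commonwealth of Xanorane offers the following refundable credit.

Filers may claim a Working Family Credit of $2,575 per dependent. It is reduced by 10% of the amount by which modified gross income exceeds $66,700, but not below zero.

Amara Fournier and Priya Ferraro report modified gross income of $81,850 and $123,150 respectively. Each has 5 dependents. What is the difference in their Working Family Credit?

Amara ($81,850): Working Family Credit: base = 5 × $2,575 = $12,875. 10% of the $15,150 excess over $66,700 is $1,515; credit = $12,875 − $1,515 = $11,360.
Priya ($123,150): Working Family Credit: base = 5 × $2,575 = $12,875. 10% of the $56,450 excess over $66,700 is $5,645; credit = $12,875 − $5,645 = $7,230.
Difference: |$11,360 − $7,230| = $4,130.

$4,130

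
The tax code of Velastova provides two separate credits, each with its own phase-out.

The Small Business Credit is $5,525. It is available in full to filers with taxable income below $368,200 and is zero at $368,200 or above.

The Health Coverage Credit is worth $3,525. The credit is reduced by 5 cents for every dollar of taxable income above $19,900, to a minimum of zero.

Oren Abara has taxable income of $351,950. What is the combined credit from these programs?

Small Business Credit: $351,950 is below the $368,200 cutoff, so the full $5,525 applies.
Health Coverage Credit: 5% of the $332,050 excess over $19,900 is $16,602.50 ≥ base, so the credit is $0.
Total: $5,525 + $0 = $5,525.

$5,525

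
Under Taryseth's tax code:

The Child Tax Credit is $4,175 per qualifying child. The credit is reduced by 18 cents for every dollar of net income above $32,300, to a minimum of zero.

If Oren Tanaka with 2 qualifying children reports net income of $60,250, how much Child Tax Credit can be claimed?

$3,319

Child Tax Credit: base = 2 × $4,175 = $8,350. 18% of the $27,950 excess over $32,300 is $5,031; credit = $8,350 − $5,031 = $3,319.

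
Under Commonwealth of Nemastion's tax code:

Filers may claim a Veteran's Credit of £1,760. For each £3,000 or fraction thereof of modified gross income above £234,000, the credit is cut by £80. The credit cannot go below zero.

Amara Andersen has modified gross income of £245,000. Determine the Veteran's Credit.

Veteran's Credit: income exceeds £234,000 by £11,000, which is 4 full-or-partial £3,000 increments; reduction = 4 × £80 = £320, leaving £1,440.

£1,440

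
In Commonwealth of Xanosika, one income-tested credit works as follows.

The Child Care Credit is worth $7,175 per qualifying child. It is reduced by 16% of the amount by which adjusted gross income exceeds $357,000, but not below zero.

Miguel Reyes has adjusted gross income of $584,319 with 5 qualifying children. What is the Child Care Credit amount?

$0

Child Care Credit: base = 5 × $7,175 = $35,875. 16% of the $227,319 excess over $357,000 is $36,371.04 ≥ base, so the credit is $0.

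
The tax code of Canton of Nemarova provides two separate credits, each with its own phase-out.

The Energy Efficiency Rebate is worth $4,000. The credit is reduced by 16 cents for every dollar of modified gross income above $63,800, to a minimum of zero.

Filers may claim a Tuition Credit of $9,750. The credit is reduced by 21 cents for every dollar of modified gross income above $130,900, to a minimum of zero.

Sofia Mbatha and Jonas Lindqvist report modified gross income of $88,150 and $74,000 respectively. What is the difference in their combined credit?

Sofia ($88,150): Energy Efficiency Rebate: 16% of the $24,350 excess over $63,800 is $3,896; credit = $4,000 − $3,896 = $104. Tuition Credit: $88,150 is at or below the $130,900 threshold, so the full $9,750 applies. total $104 + $9,750 = $9,854
Jonas ($74,000): Energy Efficiency Rebate: 16% of the $10,200 excess over $63,800 is $1,632; credit = $4,000 − $1,632 = $2,368. Tuition Credit: $74,000 is at or below the $130,900 threshold, so the full $9,750 applies. total $2,368 + $9,750 = $12,118
Difference: |$9,854 − $12,118| = $2,264.

$2,264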